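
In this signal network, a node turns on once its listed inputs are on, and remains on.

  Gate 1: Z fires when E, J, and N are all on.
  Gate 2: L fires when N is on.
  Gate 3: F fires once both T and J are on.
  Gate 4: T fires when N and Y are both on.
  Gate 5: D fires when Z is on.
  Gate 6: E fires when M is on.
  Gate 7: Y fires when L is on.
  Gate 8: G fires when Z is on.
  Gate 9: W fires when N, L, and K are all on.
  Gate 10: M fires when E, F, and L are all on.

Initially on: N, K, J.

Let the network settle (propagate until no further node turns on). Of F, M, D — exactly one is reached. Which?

F

Gate 2: N on → L on.
Gate 7: L on → Y on.
Gate 4: N and Y on → T on.
T and J are on, so F fires (Gate 3).
D would need Z (Gate 5), but Z never turns on. M would need E, F, and L (Gate 10), but E never turns on.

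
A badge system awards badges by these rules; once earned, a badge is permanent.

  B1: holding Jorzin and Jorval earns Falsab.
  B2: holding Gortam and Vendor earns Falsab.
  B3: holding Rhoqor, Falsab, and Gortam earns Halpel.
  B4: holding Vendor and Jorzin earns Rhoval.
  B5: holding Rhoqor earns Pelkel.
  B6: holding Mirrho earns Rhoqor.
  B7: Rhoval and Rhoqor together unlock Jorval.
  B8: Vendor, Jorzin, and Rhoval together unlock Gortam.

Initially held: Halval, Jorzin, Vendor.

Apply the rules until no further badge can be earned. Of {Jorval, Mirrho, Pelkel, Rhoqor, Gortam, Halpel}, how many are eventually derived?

1

With Vendor and Jorzin, Rhoval is earned (B4).
With Vendor, Jorzin, and Rhoval, Gortam is earned (B8).
Jorval would need Rhoval and Rhoqor (B7), but Rhoqor is never earned.
No rule produces Mirrho, and it is not given.
Pelkel would need Rhoqor (B5), but Rhoqor is never earned.
Rhoqor would need Mirrho (B6), but Mirrho is never earned.
Gortam: reached.
Halpel would need Rhoqor, Falsab, and Gortam (B3), but Rhoqor is never earned.
Reached: Gortam — 1 of the 6.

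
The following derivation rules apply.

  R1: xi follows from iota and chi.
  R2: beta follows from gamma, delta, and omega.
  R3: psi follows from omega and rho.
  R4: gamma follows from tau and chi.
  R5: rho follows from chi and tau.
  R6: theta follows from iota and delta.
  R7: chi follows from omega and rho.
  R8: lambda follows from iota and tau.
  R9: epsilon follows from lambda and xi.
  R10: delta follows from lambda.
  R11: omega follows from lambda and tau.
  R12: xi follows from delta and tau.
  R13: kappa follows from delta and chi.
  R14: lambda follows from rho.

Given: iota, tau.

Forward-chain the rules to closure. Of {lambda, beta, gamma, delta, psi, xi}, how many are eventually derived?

From iota and tau, R8 gives lambda.
lambda holds, so delta follows (R10).
From delta and tau, R12 gives xi.
lambda: reached.
beta would need gamma, delta, and omega (R2), but gamma is never established.
gamma would need tau and chi (R4), but chi is never established.
delta: reached.
psi would need omega and rho (R3), but rho is never established.
xi: reached.
Reached: lambda, delta, and xi — 3 of the 6.

3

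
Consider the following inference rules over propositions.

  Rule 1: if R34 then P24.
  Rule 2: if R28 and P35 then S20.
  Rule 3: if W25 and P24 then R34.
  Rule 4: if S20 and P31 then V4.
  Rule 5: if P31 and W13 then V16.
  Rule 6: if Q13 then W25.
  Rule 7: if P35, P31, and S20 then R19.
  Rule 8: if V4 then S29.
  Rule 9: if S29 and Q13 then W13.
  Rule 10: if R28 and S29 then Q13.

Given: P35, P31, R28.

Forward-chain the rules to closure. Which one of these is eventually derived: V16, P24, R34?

V16

R28 and P35 hold, so S20 follows (Rule 2).
S20 and P31 hold, so V4 follows (Rule 4).
From V4, Rule 8 gives S29.
From R28 and S29, Rule 10 gives Q13.
S29 and Q13 hold, so W13 follows (Rule 9).
From P31 and W13, Rule 5 gives V16.
R34 would need W25 and P24 (Rule 3), but P24 is never established. P24 would need R34 (Rule 1), but R34 is never established.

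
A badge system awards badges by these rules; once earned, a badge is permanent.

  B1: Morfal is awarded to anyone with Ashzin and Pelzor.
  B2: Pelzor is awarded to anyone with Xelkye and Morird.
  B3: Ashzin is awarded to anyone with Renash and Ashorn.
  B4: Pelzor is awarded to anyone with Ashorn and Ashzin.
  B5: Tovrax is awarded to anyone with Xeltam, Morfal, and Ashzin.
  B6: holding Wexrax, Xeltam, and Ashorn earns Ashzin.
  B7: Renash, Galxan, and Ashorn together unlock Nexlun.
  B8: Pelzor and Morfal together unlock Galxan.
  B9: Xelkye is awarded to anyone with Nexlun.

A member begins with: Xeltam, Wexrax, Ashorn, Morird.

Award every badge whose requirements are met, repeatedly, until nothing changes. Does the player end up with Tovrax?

With Wexrax, Xeltam, and Ashorn, Ashzin is earned (B6).
With Ashorn and Ashzin, Pelzor is earned (B4).
With Ashzin and Pelzor, Morfal is earned (B1).
With Xeltam, Morfal, and Ashzin, Tovrax is earned (B5).

Yes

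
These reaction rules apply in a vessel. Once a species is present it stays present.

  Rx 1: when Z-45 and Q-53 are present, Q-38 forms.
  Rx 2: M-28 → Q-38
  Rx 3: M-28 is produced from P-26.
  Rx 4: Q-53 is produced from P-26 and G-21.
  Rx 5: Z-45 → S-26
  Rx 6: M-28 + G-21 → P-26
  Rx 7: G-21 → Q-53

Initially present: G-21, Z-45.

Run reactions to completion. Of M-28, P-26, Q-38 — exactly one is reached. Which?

G-21 present → Q-53 forms (Rx 7).
Z-45 and Q-53 present → Q-38 forms (Rx 1).
M-28 would need P-26 (Rx 3), but P-26 never forms. P-26 would need M-28 and G-21 (Rx 6), but M-28 never forms.

Q-38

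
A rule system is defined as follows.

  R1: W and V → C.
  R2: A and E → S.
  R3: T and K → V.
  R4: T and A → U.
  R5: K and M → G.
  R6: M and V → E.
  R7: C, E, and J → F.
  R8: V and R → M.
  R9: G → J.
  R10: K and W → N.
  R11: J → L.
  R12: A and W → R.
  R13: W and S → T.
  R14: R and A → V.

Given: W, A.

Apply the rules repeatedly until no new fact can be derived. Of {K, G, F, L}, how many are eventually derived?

No rule produces K, and it is not given.
G would need K and M (R5), but K is never established.
F would need C, E, and J (R7), but J is never established.
L would need J (R11), but J is never established.
None of the 4 are reached.

0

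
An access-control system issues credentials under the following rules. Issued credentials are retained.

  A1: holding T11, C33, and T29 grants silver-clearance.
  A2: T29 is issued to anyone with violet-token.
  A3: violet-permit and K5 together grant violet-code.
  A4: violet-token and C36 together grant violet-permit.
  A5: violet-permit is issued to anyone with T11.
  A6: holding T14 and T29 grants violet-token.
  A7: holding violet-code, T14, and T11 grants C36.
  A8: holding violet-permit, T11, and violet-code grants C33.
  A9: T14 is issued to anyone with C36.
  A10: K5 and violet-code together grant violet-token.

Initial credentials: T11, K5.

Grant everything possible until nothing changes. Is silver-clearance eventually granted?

Holding T11 grants violet-permit (A5).
Holding violet-permit and K5 grants violet-code (A3).
Holding violet-permit, T11, and violet-code grants C33 (A8).
Holding K5 and violet-code grants violet-token (A10).
Holding violet-token grants T29 (A2).
Holding T11, C33, and T29 grants silver-clearance (A1).

Yes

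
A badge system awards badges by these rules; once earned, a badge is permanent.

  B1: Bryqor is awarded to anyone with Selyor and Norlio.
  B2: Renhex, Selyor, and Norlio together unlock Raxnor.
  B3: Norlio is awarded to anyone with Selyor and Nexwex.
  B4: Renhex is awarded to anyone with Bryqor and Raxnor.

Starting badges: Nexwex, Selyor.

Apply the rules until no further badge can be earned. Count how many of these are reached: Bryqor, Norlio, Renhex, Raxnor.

With Selyor and Nexwex, Norlio is earned (B3).
With Selyor and Norlio, Bryqor is earned (B1).
Bryqor: reached.
Norlio: reached.
Renhex would need Bryqor and Raxnor (B4), but Raxnor is never earned.
Raxnor would need Renhex, Selyor, and Norlio (B2), but Renhex is never earned.
Reached: Bryqor and Norlio — 2 of the 4.

2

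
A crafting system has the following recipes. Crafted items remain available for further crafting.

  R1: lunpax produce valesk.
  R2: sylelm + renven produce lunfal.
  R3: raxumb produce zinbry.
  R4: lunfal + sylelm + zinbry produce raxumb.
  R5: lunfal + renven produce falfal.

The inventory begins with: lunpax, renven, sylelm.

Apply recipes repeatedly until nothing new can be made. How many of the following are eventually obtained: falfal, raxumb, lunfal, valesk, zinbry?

3

sylelm + renven → lunfal (R2).
Using R1, lunpax makes valesk.
lunfal + renven → falfal (R5).
falfal: reached.
raxumb would need lunfal, sylelm, and zinbry (R4), but zinbry is never obtained.
lunfal: reached.
valesk: reached.
zinbry would need raxumb (R3), but raxumb is never obtained.
Reached: falfal, lunfal, and valesk — 3 of the 5.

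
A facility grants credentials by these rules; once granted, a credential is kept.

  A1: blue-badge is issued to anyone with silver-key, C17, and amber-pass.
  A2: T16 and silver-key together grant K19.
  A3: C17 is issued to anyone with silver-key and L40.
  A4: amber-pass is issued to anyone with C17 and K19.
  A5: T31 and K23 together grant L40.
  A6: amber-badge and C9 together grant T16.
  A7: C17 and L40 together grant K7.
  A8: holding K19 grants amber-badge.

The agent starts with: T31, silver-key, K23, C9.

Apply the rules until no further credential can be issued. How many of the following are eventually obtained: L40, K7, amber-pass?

Holding T31 and K23 grants L40 (A5).
Holding silver-key and L40 grants C17 (A3).
Holding C17 and L40 grants K7 (A7).
L40: reached.
K7: reached.
amber-pass would need C17 and K19 (A4), but K19 is never granted.
Reached: L40 and K7 — 2 of the 3.

2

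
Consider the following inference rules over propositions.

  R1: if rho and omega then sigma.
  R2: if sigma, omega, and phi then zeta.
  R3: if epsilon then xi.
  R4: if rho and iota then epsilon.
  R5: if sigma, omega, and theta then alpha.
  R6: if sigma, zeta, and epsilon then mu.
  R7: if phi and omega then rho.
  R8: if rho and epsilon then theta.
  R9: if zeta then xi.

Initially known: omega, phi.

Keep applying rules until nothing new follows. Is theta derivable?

theta would need rho and epsilon (R8), but epsilon is never established.

No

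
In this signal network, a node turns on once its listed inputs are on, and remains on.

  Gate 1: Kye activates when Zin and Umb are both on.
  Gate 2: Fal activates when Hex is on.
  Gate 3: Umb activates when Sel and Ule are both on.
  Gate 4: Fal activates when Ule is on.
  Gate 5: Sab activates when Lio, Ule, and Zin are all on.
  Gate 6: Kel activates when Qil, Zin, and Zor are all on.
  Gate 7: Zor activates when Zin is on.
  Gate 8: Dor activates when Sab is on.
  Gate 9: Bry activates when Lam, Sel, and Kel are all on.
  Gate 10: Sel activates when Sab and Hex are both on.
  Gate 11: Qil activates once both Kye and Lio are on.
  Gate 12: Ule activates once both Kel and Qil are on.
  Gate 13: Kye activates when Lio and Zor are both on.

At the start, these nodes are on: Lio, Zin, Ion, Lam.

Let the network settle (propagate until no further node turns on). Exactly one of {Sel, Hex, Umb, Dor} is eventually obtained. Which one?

Dor

Gate 7: Zin on → Zor on.
Lio and Zor are on, so Kye activates (Gate 13).
Gate 11: Kye and Lio on → Qil on.
Gate 6: Qil, Zin, and Zor on → Kel on.
Kel and Qil are on, so Ule activates (Gate 12).
Gate 5: Lio, Ule, and Zin on → Sab on.
Sab is on, so Dor activates (Gate 8).
No rule produces Hex, and it is not given. Umb would need Sel and Ule (Gate 3), but Sel never turns on. Sel would need Sab and Hex (Gate 10), but Hex never turns on.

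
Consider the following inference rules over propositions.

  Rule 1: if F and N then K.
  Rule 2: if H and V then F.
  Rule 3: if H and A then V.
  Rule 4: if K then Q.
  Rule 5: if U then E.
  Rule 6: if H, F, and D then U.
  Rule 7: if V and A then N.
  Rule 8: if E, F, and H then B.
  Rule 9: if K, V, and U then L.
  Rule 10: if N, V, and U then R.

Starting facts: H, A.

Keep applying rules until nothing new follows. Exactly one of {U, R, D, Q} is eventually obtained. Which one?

H and A hold, so V follows (Rule 3).
From H and V, Rule 2 gives F.
From V and A, Rule 7 gives N.
From F and N, Rule 1 gives K.
K holds, so Q follows (Rule 4).
U would need H, F, and D (Rule 6), but D is never established. R would need N, V, and U (Rule 10), but U is never established. No rule produces D, and it is not given.

Q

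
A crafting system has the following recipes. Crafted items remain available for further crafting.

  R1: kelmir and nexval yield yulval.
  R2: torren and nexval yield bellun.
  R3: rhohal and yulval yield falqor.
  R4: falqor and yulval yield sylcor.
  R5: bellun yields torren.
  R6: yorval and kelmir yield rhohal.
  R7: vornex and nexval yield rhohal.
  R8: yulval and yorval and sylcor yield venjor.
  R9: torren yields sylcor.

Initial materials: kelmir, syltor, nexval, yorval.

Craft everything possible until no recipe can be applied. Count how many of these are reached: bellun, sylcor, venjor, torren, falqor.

3

Using R6, yorval and kelmir make rhohal.
Using R1, kelmir and nexval make yulval.
Using R3, rhohal and yulval make falqor.
Using R4, falqor and yulval make sylcor.
Using R8, yulval, yorval, and sylcor make venjor.
bellun would need torren and nexval (R2), but torren is never obtained.
sylcor: reached.
venjor: reached.
torren would need bellun (R5), but bellun is never obtained.
falqor: reached.
Reached: sylcor, venjor, and falqor — 3 of the 5.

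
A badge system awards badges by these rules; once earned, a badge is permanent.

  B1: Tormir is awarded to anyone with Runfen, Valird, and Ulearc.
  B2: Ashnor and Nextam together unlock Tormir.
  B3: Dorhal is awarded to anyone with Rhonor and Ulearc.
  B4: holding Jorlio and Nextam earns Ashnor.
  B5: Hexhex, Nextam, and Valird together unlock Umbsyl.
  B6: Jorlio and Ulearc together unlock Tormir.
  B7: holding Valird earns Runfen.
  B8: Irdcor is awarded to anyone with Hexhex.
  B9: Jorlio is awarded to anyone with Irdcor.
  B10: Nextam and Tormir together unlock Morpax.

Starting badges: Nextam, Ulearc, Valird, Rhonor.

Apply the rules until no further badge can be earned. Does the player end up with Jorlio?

Jorlio would need Irdcor (B9), but Irdcor is never earned.

No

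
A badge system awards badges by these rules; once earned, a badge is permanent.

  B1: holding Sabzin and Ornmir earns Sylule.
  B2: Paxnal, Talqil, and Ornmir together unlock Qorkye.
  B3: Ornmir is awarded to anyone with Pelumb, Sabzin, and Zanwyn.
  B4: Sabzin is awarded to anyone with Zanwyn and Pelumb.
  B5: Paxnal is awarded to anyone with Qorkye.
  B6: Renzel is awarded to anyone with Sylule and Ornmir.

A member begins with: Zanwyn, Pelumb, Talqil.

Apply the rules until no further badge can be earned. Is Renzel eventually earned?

With Zanwyn and Pelumb, Sabzin is earned (B4).
With Pelumb, Sabzin, and Zanwyn, Ornmir is earned (B3).
With Sabzin and Ornmir, Sylule is earned (B1).
With Sylule and Ornmir, Renzel is earned (B6).

Yes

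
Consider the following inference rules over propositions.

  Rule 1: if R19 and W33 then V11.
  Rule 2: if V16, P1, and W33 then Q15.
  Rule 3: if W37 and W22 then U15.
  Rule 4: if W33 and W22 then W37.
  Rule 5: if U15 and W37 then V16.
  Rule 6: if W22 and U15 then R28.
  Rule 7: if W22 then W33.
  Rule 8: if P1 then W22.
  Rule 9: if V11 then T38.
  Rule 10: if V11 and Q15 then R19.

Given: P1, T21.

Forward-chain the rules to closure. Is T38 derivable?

No

T38 would need V11 (Rule 9), but V11 is never established.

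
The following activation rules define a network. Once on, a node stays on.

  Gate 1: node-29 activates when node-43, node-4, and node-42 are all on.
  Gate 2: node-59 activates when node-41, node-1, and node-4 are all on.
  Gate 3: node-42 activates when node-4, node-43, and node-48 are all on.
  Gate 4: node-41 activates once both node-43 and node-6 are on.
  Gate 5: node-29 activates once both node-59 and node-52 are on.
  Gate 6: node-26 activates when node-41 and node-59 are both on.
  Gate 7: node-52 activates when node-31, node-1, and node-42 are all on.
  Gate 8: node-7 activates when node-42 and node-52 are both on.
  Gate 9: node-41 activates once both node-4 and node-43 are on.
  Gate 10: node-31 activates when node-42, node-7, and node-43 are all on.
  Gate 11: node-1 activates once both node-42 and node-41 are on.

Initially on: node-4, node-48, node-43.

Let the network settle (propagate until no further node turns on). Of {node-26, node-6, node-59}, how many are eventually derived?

Gate 9: node-4 and node-43 on → node-41 on.
node-4, node-43, and node-48 are on, so node-42 activates (Gate 3).
Gate 11: node-42 and node-41 on → node-1 on.
Gate 2: node-41, node-1, and node-4 on → node-59 on.
node-41 and node-59 are on, so node-26 activates (Gate 6).
node-26: reached.
No rule produces node-6, and it is not given.
node-59: reached.
Reached: node-26 and node-59 — 2 of the 3.

2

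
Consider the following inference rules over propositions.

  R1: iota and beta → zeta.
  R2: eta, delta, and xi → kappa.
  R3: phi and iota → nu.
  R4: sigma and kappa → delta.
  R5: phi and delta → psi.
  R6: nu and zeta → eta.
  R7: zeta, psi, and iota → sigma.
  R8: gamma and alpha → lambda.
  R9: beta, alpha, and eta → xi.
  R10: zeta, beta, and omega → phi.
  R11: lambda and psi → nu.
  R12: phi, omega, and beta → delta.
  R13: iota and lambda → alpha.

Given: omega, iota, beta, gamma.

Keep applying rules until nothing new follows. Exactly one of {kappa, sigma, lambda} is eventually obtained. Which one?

iota and beta hold, so zeta follows (R1).
From zeta, beta, and omega, R10 gives phi.
phi, omega, and beta hold, so delta follows (R12).
From phi and delta, R5 gives psi.
From zeta, psi, and iota, R7 gives sigma.
lambda would need gamma and alpha (R8), but alpha is never established. kappa would need eta, delta, and xi (R2), but xi is never established.

sigma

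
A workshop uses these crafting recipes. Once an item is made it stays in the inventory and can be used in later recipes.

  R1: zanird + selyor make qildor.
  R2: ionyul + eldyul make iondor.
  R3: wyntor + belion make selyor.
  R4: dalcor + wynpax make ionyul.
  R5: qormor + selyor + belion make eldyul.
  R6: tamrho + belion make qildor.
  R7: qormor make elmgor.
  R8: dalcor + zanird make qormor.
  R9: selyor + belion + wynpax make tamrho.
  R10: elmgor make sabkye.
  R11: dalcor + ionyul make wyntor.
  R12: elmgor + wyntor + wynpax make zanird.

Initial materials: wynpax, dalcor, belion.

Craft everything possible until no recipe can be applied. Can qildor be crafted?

Yes

Using R4, dalcor and wynpax make ionyul.
Using R11, dalcor and ionyul make wyntor.
wyntor + belion → selyor (R3).
selyor + belion + wynpax → tamrho (R9).
tamrho + belion → qildor (R6).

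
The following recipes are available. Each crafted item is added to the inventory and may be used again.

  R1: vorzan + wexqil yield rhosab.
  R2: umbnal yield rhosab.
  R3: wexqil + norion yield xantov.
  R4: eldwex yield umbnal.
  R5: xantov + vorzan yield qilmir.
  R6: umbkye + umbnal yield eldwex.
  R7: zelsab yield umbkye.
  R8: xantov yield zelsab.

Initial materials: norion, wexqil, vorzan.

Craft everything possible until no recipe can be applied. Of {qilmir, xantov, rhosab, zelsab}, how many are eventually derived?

4

wexqil + norion → xantov (R3).
Using R1, vorzan and wexqil make rhosab.
xantov → zelsab (R8).
Using R5, xantov and vorzan make qilmir.
qilmir: reached.
xantov: reached.
rhosab: reached.
zelsab: reached.
All 4 are reached.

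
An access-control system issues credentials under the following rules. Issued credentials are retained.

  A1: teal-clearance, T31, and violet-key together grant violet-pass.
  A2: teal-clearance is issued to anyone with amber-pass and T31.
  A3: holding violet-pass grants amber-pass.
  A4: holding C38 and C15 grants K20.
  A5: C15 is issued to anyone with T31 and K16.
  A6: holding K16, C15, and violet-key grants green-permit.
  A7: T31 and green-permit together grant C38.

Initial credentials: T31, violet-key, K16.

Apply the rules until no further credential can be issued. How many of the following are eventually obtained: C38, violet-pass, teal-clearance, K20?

Holding T31 and K16 grants C15 (A5).
Holding K16, C15, and violet-key grants green-permit (A6).
Holding T31 and green-permit grants C38 (A7).
Holding C38 and C15 grants K20 (A4).
C38: reached.
violet-pass would need teal-clearance, T31, and violet-key (A1), but teal-clearance is never granted.
teal-clearance would need amber-pass and T31 (A2), but amber-pass is never granted.
K20: reached.
Reached: C38 and K20 — 2 of the 4.

2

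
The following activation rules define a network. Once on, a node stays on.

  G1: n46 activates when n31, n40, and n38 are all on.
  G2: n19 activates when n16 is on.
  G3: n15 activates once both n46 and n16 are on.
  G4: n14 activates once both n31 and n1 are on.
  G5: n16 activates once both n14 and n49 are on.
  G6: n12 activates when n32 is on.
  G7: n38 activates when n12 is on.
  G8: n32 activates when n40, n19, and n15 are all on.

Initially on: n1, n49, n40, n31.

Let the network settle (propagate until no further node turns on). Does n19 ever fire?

G4: n31 and n1 on → n14 on.
G5: n14 and n49 on → n16 on.
n16 is on, so n19 activates (G2).

Yes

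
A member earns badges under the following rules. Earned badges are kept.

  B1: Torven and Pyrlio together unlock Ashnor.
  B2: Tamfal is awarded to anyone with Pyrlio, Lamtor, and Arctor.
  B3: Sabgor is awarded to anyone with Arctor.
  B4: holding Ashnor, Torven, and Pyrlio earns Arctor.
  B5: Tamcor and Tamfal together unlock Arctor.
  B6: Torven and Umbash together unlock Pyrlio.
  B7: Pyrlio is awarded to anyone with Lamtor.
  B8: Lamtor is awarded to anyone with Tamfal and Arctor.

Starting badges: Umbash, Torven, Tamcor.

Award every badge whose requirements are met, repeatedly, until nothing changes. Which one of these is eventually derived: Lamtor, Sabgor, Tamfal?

With Torven and Umbash, Pyrlio is earned (B6).
With Torven and Pyrlio, Ashnor is earned (B1).
With Ashnor, Torven, and Pyrlio, Arctor is earned (B4).
With Arctor, Sabgor is earned (B3).
Tamfal would need Pyrlio, Lamtor, and Arctor (B2), but Lamtor is never earned. Lamtor would need Tamfal and Arctor (B8), but Tamfal is never earned.

Sabgor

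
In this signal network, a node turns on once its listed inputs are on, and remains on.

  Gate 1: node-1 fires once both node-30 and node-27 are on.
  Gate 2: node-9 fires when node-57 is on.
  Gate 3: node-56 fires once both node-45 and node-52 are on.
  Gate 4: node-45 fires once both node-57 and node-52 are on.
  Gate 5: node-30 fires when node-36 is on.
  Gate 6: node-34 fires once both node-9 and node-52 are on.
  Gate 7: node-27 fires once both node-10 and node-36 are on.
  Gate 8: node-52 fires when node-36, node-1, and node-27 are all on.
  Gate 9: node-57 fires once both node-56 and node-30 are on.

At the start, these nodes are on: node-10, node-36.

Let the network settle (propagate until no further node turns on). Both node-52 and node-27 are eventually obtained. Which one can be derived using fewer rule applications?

node-27

node-27: Gate 7: node-10 and node-36 on → node-27 on. [1 rule application]
node-52: Gate 5: node-36 on → node-30 on. node-10 and node-36 are on, so node-27 fires (Gate 7). Gate 1: node-30 and node-27 on → node-1 on. node-36, node-1, and node-27 are on, so node-52 fires (Gate 8). [4 rule applications]
node-27 needs fewer.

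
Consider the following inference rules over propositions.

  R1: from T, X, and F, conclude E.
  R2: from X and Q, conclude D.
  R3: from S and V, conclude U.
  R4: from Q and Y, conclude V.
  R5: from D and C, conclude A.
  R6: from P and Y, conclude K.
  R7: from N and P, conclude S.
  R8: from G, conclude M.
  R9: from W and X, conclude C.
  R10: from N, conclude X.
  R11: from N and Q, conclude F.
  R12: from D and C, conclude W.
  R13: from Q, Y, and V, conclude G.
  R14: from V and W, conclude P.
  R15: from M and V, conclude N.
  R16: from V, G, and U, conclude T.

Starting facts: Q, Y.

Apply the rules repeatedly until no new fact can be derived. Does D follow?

Q and Y hold, so V follows (R4).
Q, Y, and V hold, so G follows (R13).
From G, R8 gives M.
M and V hold, so N follows (R15).
From N, R10 gives X.
From X and Q, R2 gives D.

Yes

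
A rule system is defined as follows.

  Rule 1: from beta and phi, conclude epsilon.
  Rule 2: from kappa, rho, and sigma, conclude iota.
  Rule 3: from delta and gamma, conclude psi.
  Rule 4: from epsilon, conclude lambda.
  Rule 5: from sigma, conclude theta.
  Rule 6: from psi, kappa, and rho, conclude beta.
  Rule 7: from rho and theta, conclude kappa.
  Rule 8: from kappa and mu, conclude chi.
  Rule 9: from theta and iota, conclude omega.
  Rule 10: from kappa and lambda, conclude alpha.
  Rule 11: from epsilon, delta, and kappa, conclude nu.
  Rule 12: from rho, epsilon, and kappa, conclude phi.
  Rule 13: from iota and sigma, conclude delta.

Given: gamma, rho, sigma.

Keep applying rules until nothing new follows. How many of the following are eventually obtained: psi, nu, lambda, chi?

1

From sigma, Rule 5 gives theta.
From rho and theta, Rule 7 gives kappa.
From kappa, rho, and sigma, Rule 2 gives iota.
From iota and sigma, Rule 13 gives delta.
delta and gamma hold, so psi follows (Rule 3).
psi: reached.
nu would need epsilon, delta, and kappa (Rule 11), but epsilon is never established.
lambda would need epsilon (Rule 4), but epsilon is never established.
chi would need kappa and mu (Rule 8), but mu is never established.
Reached: psi — 1 of the 4.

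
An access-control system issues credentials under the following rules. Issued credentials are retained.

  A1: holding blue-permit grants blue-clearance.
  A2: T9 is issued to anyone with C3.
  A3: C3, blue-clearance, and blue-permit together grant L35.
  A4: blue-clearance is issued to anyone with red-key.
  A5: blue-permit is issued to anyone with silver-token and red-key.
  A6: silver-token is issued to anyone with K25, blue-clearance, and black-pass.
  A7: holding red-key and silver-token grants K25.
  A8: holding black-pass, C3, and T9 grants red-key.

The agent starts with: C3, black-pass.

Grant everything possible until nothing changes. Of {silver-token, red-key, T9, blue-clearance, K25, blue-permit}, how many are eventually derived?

Holding C3 grants T9 (A2).
Holding black-pass, C3, and T9 grants red-key (A8).
Holding red-key grants blue-clearance (A4).
silver-token would need K25, blue-clearance, and black-pass (A6), but K25 is never granted.
red-key: reached.
T9: reached.
blue-clearance: reached.
K25 would need red-key and silver-token (A7), but silver-token is never granted.
blue-permit would need silver-token and red-key (A5), but silver-token is never granted.
Reached: red-key, T9, and blue-clearance — 3 of the 6.

3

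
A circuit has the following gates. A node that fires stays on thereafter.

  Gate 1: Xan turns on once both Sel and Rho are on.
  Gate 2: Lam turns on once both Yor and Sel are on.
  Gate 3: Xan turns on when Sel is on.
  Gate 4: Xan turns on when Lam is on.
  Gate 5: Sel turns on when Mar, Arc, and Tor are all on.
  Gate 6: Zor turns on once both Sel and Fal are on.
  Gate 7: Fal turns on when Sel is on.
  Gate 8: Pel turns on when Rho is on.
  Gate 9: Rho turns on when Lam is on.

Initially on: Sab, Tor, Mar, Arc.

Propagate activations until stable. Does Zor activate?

Yes

Mar, Arc, and Tor are on, so Sel turns on (Gate 5).
Gate 7: Sel on → Fal on.
Sel and Fal are on, so Zor turns on (Gate 6).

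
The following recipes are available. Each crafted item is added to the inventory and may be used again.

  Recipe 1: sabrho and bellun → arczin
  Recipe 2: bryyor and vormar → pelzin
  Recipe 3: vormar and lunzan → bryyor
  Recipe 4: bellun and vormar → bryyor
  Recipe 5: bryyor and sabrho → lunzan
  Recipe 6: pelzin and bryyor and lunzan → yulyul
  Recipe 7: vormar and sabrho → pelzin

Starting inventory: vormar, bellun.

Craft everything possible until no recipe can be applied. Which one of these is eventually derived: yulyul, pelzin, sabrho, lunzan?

pelzin

bellun and vormar → bryyor (Recipe 4).
Using Recipe 2, bryyor and vormar make pelzin.
No rule produces sabrho, and it is not given. lunzan would need bryyor and sabrho (Recipe 5), but sabrho is never obtained. yulyul would need pelzin, bryyor, and lunzan (Recipe 6), but lunzan is never obtained.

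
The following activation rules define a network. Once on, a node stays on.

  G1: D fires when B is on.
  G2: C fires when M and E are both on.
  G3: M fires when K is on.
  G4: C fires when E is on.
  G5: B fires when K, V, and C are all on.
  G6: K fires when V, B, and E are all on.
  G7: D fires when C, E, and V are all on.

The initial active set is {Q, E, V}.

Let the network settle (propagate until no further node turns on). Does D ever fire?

Yes

G4: E on → C on.
G7: C, E, and V on → D on.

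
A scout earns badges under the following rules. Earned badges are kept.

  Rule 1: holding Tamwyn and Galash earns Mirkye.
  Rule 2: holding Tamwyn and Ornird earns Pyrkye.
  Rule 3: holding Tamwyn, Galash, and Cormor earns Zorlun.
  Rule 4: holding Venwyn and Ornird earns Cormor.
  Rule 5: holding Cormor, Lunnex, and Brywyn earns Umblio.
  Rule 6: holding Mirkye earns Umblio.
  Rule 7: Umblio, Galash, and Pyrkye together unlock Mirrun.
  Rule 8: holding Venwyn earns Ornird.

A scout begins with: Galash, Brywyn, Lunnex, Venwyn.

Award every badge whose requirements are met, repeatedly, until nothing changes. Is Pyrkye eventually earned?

Pyrkye would need Tamwyn and Ornird (Rule 2), but Tamwyn is never earned.

No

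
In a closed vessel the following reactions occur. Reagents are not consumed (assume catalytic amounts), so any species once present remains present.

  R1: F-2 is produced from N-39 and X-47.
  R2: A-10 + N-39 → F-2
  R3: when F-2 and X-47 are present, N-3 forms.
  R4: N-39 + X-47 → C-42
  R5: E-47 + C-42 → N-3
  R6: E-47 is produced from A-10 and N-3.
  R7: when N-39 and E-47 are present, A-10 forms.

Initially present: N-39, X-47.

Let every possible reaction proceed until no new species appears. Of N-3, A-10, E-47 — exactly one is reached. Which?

N-39 and X-47 present → F-2 forms (R1).
F-2 and X-47 present → N-3 forms (R3).
A-10 would need N-39 and E-47 (R7), but E-47 never forms. E-47 would need A-10 and N-3 (R6), but A-10 never forms.

N-3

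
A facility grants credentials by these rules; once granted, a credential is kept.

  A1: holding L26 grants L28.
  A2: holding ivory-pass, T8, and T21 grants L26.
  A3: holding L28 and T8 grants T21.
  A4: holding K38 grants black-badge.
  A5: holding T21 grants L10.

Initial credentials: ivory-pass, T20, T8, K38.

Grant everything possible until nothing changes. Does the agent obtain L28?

No

L28 would need L26 (A1), but L26 is never granted.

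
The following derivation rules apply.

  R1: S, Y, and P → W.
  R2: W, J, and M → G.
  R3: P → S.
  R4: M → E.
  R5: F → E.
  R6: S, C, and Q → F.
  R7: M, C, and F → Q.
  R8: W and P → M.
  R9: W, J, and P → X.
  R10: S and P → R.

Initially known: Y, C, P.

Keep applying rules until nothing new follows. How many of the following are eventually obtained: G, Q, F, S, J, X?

1

P holds, so S follows (R3).
G would need W, J, and M (R2), but J is never established.
Q would need M, C, and F (R7), but F is never established.
F would need S, C, and Q (R6), but Q is never established.
S: reached.
No rule produces J, and it is not given.
X would need W, J, and P (R9), but J is never established.
Reached: S — 1 of the 6.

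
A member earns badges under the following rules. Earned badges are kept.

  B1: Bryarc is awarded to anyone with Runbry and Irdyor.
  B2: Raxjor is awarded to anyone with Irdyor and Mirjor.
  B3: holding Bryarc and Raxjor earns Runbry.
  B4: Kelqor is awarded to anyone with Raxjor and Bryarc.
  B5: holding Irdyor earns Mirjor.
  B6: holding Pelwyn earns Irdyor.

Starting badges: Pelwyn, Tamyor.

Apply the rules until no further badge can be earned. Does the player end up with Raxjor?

With Pelwyn, Irdyor is earned (B6).
With Irdyor, Mirjor is earned (B5).
With Irdyor and Mirjor, Raxjor is earned (B2).

Yes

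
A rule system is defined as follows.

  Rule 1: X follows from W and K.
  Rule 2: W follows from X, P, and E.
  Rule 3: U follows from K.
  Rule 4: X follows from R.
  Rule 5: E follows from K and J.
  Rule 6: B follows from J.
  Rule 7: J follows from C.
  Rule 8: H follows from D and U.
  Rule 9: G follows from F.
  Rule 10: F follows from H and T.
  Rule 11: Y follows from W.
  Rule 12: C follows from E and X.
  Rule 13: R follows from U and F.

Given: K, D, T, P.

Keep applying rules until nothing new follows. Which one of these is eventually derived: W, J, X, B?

X

K holds, so U follows (Rule 3).
D and U hold, so H follows (Rule 8).
From H and T, Rule 10 gives F.
From U and F, Rule 13 gives R.
R holds, so X follows (Rule 4).
J would need C (Rule 7), but C is never established. B would need J (Rule 6), but J is never established. W would need X, P, and E (Rule 2), but E is never established.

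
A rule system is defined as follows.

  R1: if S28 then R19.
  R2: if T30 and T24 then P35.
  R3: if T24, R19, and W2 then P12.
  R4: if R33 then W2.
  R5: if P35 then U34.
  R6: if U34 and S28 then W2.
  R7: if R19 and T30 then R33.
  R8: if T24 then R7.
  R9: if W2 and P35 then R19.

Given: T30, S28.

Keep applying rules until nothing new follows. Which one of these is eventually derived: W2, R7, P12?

From S28, R1 gives R19.
From R19 and T30, R7 gives R33.
R33 holds, so W2 follows (R4).
P12 would need T24, R19, and W2 (R3), but T24 is never established. R7 would need T24 (R8), but T24 is never established.

W2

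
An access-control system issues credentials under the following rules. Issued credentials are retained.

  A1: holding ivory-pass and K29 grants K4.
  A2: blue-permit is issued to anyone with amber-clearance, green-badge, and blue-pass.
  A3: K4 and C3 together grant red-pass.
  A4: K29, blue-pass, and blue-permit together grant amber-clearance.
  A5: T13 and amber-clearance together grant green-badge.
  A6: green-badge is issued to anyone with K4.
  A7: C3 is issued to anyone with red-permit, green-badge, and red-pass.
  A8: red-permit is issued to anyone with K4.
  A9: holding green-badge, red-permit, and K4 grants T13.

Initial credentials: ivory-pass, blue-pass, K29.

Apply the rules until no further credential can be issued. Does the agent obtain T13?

Yes

Holding ivory-pass and K29 grants K4 (A1).
Holding K4 grants red-permit (A8).
Holding K4 grants green-badge (A6).
Holding green-badge, red-permit, and K4 grants T13 (A9).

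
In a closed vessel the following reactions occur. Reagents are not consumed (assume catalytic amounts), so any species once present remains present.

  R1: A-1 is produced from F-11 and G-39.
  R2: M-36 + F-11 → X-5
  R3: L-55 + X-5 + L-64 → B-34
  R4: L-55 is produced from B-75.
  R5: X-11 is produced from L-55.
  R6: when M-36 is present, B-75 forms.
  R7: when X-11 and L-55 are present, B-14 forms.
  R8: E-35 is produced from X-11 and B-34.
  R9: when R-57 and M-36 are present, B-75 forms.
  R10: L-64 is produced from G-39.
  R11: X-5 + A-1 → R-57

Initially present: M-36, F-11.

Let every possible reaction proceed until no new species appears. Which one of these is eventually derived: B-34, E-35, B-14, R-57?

M-36 present → B-75 forms (R6).
B-75 present → L-55 forms (R4).
L-55 present → X-11 forms (R5).
X-11 and L-55 present → B-14 forms (R7).
E-35 would need X-11 and B-34 (R8), but B-34 never forms. B-34 would need L-55, X-5, and L-64 (R3), but L-64 never forms. R-57 would need X-5 and A-1 (R11), but A-1 never forms.

B-14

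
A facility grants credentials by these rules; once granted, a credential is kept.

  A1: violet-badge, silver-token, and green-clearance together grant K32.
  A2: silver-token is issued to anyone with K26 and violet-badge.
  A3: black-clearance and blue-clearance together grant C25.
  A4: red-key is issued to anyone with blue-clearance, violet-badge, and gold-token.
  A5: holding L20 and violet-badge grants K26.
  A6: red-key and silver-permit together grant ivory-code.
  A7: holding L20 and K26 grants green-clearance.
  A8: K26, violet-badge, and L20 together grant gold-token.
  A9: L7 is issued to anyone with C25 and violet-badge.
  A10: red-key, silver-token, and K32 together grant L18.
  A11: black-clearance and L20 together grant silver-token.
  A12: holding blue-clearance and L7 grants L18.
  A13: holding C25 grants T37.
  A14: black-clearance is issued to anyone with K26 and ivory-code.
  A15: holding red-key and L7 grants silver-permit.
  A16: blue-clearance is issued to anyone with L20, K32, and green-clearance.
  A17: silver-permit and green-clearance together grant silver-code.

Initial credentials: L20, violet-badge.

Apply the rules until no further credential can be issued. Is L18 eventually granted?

Holding L20 and violet-badge grants K26 (A5).
Holding K26, violet-badge, and L20 grants gold-token (A8).
Holding K26 and violet-badge grants silver-token (A2).
Holding L20 and K26 grants green-clearance (A7).
Holding violet-badge, silver-token, and green-clearance grants K32 (A1).
Holding L20, K32, and green-clearance grants blue-clearance (A16).
Holding blue-clearance, violet-badge, and gold-token grants red-key (A4).
Holding red-key, silver-token, and K32 grants L18 (A10).

Yes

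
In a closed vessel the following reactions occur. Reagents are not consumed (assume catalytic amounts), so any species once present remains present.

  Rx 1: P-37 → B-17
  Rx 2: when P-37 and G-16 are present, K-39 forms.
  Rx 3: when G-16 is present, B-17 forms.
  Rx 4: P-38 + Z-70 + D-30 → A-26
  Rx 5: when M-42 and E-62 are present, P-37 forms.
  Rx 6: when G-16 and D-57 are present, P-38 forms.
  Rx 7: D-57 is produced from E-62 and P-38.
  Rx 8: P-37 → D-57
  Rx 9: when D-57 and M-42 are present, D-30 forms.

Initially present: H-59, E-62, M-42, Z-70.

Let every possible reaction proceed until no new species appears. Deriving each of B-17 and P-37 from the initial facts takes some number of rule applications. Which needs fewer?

P-37: M-42 and E-62 present → P-37 forms (Rx 5). [1 rule application]
B-17: M-42 and E-62 present → P-37 forms (Rx 5). P-37 present → B-17 forms (Rx 1). [2 rule applications]
P-37 needs fewer.

P-37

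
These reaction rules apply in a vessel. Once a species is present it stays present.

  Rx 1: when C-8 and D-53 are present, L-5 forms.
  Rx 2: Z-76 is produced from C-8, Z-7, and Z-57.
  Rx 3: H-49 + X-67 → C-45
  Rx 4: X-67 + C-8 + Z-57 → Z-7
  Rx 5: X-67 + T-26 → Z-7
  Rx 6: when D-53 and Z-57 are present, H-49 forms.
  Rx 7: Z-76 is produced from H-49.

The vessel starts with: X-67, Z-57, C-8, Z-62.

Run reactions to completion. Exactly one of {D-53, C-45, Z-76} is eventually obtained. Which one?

X-67, C-8, and Z-57 present → Z-7 forms (Rx 4).
C-8, Z-7, and Z-57 present → Z-76 forms (Rx 2).
No rule produces D-53, and it is not given. C-45 would need H-49 and X-67 (Rx 3), but H-49 never forms.

Z-76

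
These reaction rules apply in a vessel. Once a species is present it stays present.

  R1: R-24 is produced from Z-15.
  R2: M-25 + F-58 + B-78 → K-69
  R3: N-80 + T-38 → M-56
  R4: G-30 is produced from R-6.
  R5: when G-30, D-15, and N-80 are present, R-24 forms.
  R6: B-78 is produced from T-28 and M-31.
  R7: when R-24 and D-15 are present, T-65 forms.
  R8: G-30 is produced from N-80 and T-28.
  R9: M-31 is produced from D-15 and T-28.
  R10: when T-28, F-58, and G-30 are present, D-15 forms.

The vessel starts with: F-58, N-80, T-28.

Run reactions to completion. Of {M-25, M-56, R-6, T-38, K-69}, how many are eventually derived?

0

No rule produces M-25, and it is not given.
M-56 would need N-80 and T-38 (R3), but T-38 never forms.
No rule produces R-6, and it is not given.
No rule produces T-38, and it is not given.
K-69 would need M-25, F-58, and B-78 (R2), but M-25 never forms.
None of the 5 are reached.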